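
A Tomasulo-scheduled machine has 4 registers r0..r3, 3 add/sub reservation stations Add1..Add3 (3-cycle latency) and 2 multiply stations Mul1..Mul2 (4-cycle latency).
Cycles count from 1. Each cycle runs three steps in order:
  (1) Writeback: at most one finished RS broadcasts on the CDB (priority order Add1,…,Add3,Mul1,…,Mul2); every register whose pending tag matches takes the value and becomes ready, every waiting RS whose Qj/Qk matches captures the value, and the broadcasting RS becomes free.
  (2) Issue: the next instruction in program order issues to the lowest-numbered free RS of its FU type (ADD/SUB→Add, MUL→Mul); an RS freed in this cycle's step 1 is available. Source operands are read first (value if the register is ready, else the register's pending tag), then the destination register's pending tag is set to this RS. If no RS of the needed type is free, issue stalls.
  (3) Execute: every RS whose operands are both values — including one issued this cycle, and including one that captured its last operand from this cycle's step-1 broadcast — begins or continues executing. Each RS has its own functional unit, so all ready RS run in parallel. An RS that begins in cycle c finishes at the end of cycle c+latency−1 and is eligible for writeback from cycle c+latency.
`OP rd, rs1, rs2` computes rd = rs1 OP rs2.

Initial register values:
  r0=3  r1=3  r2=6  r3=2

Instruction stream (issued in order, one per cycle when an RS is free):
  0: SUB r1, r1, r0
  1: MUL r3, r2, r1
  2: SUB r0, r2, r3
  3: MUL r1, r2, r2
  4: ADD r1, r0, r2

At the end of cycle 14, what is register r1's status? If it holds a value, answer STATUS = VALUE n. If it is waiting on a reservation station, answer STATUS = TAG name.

STATUS = VALUE 12

c1: issue SUB r1<-Add1 | r0:3,r1:Add1,r2:6,r3:2
c2: issue MUL r3<-Mul1 | r0:3,r1:Add1,r2:6,r3:Mul1
c3: issue SUB r0<-Add2 | r0:Add2,r1:Add1,r2:6,r3:Mul1
c4: CDB Add1=0; issue MUL r1<-Mul2 | r0:Add2,r1:Mul2,r2:6,r3:Mul1
c5: issue ADD r1<-Add1 | r0:Add2,r1:Add1,r2:6,r3:Mul1
c6: - | r0:Add2,r1:Add1,r2:6,r3:Mul1
c7: - | r0:Add2,r1:Add1,r2:6,r3:Mul1
c8: CDB Mul1=0 | r0:Add2,r1:Add1,r2:6,r3:0
c9: CDB Mul2=36 | r0:Add2,r1:Add1,r2:6,r3:0
c10: - | r0:Add2,r1:Add1,r2:6,r3:0
c11: CDB Add2=6 | r0:6,r1:Add1,r2:6,r3:0
c12: - | r0:6,r1:Add1,r2:6,r3:0
c13: - | r0:6,r1:Add1,r2:6,r3:0
c14: CDB Add1=12 | r0:6,r1:12,r2:6,r3:0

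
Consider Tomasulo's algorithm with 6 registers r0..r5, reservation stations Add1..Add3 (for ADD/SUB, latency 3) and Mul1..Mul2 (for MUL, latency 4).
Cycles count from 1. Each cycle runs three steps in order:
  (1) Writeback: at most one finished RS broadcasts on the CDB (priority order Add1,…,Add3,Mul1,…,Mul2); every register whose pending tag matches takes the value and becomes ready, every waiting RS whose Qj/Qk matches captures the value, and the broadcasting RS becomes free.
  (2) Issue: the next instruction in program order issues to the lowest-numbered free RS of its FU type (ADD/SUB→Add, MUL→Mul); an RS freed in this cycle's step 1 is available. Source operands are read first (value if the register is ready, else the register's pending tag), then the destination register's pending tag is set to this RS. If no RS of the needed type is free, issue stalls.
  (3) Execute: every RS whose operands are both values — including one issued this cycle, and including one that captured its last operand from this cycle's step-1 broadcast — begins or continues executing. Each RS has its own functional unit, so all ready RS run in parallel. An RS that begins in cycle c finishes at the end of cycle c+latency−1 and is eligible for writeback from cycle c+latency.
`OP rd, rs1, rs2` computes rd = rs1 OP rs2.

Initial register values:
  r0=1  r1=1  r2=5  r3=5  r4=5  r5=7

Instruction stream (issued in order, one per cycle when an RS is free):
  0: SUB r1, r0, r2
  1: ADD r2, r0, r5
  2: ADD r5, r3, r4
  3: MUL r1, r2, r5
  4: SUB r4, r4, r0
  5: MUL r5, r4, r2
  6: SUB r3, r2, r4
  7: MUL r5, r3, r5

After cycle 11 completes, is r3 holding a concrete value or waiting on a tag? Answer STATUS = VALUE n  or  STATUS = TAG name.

STATUS = VALUE 4

c1: issue SUB r1<-Add1 | r0:1,r1:Add1,r2:5,r3:5,r4:5,r5:7
c2: issue ADD r2<-Add2 | r0:1,r1:Add1,r2:Add2,r3:5,r4:5,r5:7
c3: issue ADD r5<-Add3 | r0:1,r1:Add1,r2:Add2,r3:5,r4:5,r5:Add3
c4: CDB Add1=-4; issue MUL r1<-Mul1 | r0:1,r1:Mul1,r2:Add2,r3:5,r4:5,r5:Add3
c5: CDB Add2=8; issue SUB r4<-Add1 | r0:1,r1:Mul1,r2:8,r3:5,r4:Add1,r5:Add3
c6: CDB Add3=10; issue MUL r5<-Mul2 | r0:1,r1:Mul1,r2:8,r3:5,r4:Add1,r5:Mul2
c7: issue SUB r3<-Add2 | r0:1,r1:Mul1,r2:8,r3:Add2,r4:Add1,r5:Mul2
c8: CDB Add1=4; stall | r0:1,r1:Mul1,r2:8,r3:Add2,r4:4,r5:Mul2
c9: stall | r0:1,r1:Mul1,r2:8,r3:Add2,r4:4,r5:Mul2
c10: CDB Mul1=80; issue MUL r5<-Mul1 | r0:1,r1:80,r2:8,r3:Add2,r4:4,r5:Mul1
c11: CDB Add2=4 | r0:1,r1:80,r2:8,r3:4,r4:4,r5:Mul1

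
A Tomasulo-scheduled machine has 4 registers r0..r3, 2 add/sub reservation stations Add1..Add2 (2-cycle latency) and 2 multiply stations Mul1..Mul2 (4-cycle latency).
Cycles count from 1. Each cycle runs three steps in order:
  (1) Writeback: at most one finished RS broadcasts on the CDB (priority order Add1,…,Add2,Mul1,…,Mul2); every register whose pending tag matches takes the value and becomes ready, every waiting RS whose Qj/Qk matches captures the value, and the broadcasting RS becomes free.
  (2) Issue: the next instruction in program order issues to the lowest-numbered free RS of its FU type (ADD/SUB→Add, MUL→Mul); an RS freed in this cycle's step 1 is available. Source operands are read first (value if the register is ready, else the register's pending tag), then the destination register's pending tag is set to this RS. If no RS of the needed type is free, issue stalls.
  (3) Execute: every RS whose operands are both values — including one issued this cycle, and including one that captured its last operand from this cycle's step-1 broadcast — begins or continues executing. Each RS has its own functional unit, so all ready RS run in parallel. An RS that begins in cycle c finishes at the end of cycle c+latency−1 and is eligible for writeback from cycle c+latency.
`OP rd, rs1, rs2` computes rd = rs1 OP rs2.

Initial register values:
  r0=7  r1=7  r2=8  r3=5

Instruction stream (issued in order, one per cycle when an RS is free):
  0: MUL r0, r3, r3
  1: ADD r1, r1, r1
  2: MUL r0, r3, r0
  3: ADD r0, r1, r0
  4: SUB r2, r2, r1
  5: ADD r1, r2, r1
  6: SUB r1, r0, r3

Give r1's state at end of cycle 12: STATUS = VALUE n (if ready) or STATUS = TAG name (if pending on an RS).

STATUS = TAG Add2

  c1: issue MUL r0<-Mul1  regs: r0:Mul1,r1:7,r2:8,r3:5
  c2: issue ADD r1<-Add1  regs: r0:Mul1,r1:Add1,r2:8,r3:5
  c3: issue MUL r0<-Mul2  regs: r0:Mul2,r1:Add1,r2:8,r3:5
  c4: CDB Add1=14; issue ADD r0<-Add1  regs: r0:Add1,r1:14,r2:8,r3:5
  c5: CDB Mul1=25; issue SUB r2<-Add2  regs: r0:Add1,r1:14,r2:Add2,r3:5
  c6: stall  regs: r0:Add1,r1:14,r2:Add2,r3:5
  c7: CDB Add2=-6; issue ADD r1<-Add2  regs: r0:Add1,r1:Add2,r2:-6,r3:5
  c8: stall  regs: r0:Add1,r1:Add2,r2:-6,r3:5
  c9: CDB Add2=8; issue SUB r1<-Add2  regs: r0:Add1,r1:Add2,r2:-6,r3:5
  c10: CDB Mul2=125  regs: r0:Add1,r1:Add2,r2:-6,r3:5
  c11: -  regs: r0:Add1,r1:Add2,r2:-6,r3:5
  c12: CDB Add1=139  regs: r0:139,r1:Add2,r2:-6,r3:5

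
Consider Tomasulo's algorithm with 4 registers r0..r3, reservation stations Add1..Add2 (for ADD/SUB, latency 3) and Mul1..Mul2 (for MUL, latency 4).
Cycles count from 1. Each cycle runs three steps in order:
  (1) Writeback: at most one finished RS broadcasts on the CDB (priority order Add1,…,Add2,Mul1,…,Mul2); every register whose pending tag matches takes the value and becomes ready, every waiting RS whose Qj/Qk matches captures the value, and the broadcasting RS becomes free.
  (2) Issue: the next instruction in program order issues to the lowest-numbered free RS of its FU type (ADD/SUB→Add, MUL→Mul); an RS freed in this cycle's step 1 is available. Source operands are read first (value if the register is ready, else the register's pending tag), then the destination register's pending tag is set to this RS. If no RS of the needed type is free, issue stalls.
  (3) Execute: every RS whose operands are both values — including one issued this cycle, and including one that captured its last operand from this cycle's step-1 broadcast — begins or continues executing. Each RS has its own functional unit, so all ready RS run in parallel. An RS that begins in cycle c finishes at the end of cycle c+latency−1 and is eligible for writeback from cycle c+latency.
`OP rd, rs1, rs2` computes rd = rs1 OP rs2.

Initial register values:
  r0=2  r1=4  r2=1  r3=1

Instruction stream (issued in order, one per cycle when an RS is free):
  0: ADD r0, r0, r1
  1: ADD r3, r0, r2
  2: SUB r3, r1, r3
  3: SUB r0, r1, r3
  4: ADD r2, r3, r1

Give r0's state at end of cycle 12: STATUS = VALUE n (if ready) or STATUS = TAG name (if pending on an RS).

STATUS = TAG Add2

c1: issue ADD r0<-Add1 | r0:Add1,r1:4,r2:1,r3:1
c2: issue ADD r3<-Add2 | r0:Add1,r1:4,r2:1,r3:Add2
c3: stall | r0:Add1,r1:4,r2:1,r3:Add2
c4: CDB Add1=6; issue SUB r3<-Add1 | r0:6,r1:4,r2:1,r3:Add1
c5: stall | r0:6,r1:4,r2:1,r3:Add1
c6: stall | r0:6,r1:4,r2:1,r3:Add1
c7: CDB Add2=7; issue SUB r0<-Add2 | r0:Add2,r1:4,r2:1,r3:Add1
c8: stall | r0:Add2,r1:4,r2:1,r3:Add1
c9: stall | r0:Add2,r1:4,r2:1,r3:Add1
c10: CDB Add1=-3; issue ADD r2<-Add1 | r0:Add2,r1:4,r2:Add1,r3:-3
c11: - | r0:Add2,r1:4,r2:Add1,r3:-3
c12: - | r0:Add2,r1:4,r2:Add1,r3:-3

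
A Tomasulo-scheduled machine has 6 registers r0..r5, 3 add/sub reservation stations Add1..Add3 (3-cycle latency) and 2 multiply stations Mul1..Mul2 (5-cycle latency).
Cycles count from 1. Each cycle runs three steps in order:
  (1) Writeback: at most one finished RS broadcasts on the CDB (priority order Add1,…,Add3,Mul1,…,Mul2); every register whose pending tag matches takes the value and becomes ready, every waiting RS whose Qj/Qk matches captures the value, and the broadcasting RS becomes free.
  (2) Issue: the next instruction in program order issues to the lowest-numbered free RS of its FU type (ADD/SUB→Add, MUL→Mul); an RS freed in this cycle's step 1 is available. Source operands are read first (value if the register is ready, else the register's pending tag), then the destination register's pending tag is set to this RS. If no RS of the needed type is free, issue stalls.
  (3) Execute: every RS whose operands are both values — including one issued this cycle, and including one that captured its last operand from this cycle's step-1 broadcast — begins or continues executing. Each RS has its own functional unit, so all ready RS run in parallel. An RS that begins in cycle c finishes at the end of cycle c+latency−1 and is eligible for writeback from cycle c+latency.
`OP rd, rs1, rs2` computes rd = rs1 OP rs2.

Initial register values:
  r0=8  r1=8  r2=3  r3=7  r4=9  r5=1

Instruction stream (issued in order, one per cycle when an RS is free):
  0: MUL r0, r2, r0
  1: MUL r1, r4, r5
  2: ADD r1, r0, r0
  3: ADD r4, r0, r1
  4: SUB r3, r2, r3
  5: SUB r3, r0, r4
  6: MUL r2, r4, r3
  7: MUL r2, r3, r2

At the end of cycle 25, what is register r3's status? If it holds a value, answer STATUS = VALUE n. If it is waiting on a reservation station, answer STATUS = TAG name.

STATUS = VALUE -48

  c1: issue MUL r0<-Mul1  regs: r0:Mul1,r1:8,r2:3,r3:7,r4:9,r5:1
  c2: issue MUL r1<-Mul2  regs: r0:Mul1,r1:Mul2,r2:3,r3:7,r4:9,r5:1
  c3: issue ADD r1<-Add1  regs: r0:Mul1,r1:Add1,r2:3,r3:7,r4:9,r5:1
  c4: issue ADD r4<-Add2  regs: r0:Mul1,r1:Add1,r2:3,r3:7,r4:Add2,r5:1
  c5: issue SUB r3<-Add3  regs: r0:Mul1,r1:Add1,r2:3,r3:Add3,r4:Add2,r5:1
  c6: CDB Mul1=24; stall  regs: r0:24,r1:Add1,r2:3,r3:Add3,r4:Add2,r5:1
  c7: CDB Mul2=9; stall  regs: r0:24,r1:Add1,r2:3,r3:Add3,r4:Add2,r5:1
  c8: CDB Add3=-4; issue SUB r3<-Add3  regs: r0:24,r1:Add1,r2:3,r3:Add3,r4:Add2,r5:1
  c9: CDB Add1=48; issue MUL r2<-Mul1  regs: r0:24,r1:48,r2:Mul1,r3:Add3,r4:Add2,r5:1
  c10: issue MUL r2<-Mul2  regs: r0:24,r1:48,r2:Mul2,r3:Add3,r4:Add2,r5:1
  c11: -  regs: r0:24,r1:48,r2:Mul2,r3:Add3,r4:Add2,r5:1
  c12: CDB Add2=72  regs: r0:24,r1:48,r2:Mul2,r3:Add3,r4:72,r5:1
  c13: -  regs: r0:24,r1:48,r2:Mul2,r3:Add3,r4:72,r5:1
  c14: -  regs: r0:24,r1:48,r2:Mul2,r3:Add3,r4:72,r5:1
  c15: CDB Add3=-48  regs: r0:24,r1:48,r2:Mul2,r3:-48,r4:72,r5:1
  c16: -  regs: r0:24,r1:48,r2:Mul2,r3:-48,r4:72,r5:1
  c17: -  regs: r0:24,r1:48,r2:Mul2,r3:-48,r4:72,r5:1
  c18: -  regs: r0:24,r1:48,r2:Mul2,r3:-48,r4:72,r5:1
  c19: -  regs: r0:24,r1:48,r2:Mul2,r3:-48,r4:72,r5:1
  c20: CDB Mul1=-3456  regs: r0:24,r1:48,r2:Mul2,r3:-48,r4:72,r5:1
  c21: -  regs: r0:24,r1:48,r2:Mul2,r3:-48,r4:72,r5:1
  c22: -  regs: r0:24,r1:48,r2:Mul2,r3:-48,r4:72,r5:1
  c23: -  regs: r0:24,r1:48,r2:Mul2,r3:-48,r4:72,r5:1
  c24: -  regs: r0:24,r1:48,r2:Mul2,r3:-48,r4:72,r5:1
  c25: CDB Mul2=165888  regs: r0:24,r1:48,r2:165888,r3:-48,r4:72,r5:1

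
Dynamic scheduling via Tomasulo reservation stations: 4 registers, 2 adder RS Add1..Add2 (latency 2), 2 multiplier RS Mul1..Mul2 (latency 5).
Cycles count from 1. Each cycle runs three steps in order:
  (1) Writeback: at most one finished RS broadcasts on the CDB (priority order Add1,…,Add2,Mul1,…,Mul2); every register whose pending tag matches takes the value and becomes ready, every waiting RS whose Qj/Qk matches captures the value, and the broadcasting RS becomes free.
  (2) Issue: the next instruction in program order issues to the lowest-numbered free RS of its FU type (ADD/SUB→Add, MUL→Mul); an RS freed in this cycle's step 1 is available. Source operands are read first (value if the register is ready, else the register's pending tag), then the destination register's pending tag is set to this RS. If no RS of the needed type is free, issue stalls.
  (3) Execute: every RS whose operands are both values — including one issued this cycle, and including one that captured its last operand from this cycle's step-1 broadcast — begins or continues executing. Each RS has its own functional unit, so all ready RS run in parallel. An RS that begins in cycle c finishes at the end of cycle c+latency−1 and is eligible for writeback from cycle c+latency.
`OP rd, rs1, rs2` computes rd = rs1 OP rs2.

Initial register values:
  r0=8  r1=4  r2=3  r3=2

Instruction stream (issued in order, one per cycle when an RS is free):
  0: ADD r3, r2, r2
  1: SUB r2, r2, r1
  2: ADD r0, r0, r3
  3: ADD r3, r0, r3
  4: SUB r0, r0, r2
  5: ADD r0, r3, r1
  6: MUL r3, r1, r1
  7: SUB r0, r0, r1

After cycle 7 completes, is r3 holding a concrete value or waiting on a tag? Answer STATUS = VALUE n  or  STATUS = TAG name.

cycle 1: issue ADD r3<-Add1 // r0:8,r1:4,r2:3,r3:Add1
cycle 2: issue SUB r2<-Add2 // r0:8,r1:4,r2:Add2,r3:Add1
cycle 3: CDB Add1=6; issue ADD r0<-Add1 // r0:Add1,r1:4,r2:Add2,r3:6
cycle 4: CDB Add2=-1; issue ADD r3<-Add2 // r0:Add1,r1:4,r2:-1,r3:Add2
cycle 5: CDB Add1=14; issue SUB r0<-Add1 // r0:Add1,r1:4,r2:-1,r3:Add2
cycle 6: stall // r0:Add1,r1:4,r2:-1,r3:Add2
cycle 7: CDB Add1=15; issue ADD r0<-Add1 // r0:Add1,r1:4,r2:-1,r3:Add2

STATUS = TAG Add2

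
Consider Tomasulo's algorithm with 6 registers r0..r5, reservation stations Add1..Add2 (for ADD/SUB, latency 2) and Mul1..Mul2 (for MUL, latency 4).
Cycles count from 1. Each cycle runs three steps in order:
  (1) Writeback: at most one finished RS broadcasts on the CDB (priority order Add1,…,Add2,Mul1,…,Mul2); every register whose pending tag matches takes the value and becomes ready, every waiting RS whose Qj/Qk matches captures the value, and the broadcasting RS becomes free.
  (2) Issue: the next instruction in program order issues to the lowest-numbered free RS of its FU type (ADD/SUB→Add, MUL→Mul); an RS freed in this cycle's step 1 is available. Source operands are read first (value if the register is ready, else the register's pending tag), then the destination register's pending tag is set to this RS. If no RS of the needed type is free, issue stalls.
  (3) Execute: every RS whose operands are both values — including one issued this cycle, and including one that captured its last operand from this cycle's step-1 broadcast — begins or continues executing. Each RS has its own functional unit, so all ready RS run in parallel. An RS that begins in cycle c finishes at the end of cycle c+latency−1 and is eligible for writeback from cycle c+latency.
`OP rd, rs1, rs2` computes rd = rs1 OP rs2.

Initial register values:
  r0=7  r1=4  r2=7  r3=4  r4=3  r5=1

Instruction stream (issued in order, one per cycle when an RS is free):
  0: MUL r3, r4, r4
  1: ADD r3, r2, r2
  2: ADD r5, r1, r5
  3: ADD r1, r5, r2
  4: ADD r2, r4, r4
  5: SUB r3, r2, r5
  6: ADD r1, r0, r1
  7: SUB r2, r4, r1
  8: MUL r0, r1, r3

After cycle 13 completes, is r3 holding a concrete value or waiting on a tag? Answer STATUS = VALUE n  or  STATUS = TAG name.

  c1: issue MUL r3<-Mul1  regs: r0:7,r1:4,r2:7,r3:Mul1,r4:3,r5:1
  c2: issue ADD r3<-Add1  regs: r0:7,r1:4,r2:7,r3:Add1,r4:3,r5:1
  c3: issue ADD r5<-Add2  regs: r0:7,r1:4,r2:7,r3:Add1,r4:3,r5:Add2
  c4: CDB Add1=14; issue ADD r1<-Add1  regs: r0:7,r1:Add1,r2:7,r3:14,r4:3,r5:Add2
  c5: CDB Add2=5; issue ADD r2<-Add2  regs: r0:7,r1:Add1,r2:Add2,r3:14,r4:3,r5:5
  c6: CDB Mul1=9; stall  regs: r0:7,r1:Add1,r2:Add2,r3:14,r4:3,r5:5
  c7: CDB Add1=12; issue SUB r3<-Add1  regs: r0:7,r1:12,r2:Add2,r3:Add1,r4:3,r5:5
  c8: CDB Add2=6; issue ADD r1<-Add2  regs: r0:7,r1:Add2,r2:6,r3:Add1,r4:3,r5:5
  c9: stall  regs: r0:7,r1:Add2,r2:6,r3:Add1,r4:3,r5:5
  c10: CDB Add1=1; issue SUB r2<-Add1  regs: r0:7,r1:Add2,r2:Add1,r3:1,r4:3,r5:5
  c11: CDB Add2=19; issue MUL r0<-Mul1  regs: r0:Mul1,r1:19,r2:Add1,r3:1,r4:3,r5:5
  c12: -  regs: r0:Mul1,r1:19,r2:Add1,r3:1,r4:3,r5:5
  c13: CDB Add1=-16  regs: r0:Mul1,r1:19,r2:-16,r3:1,r4:3,r5:5

STATUS = VALUE 1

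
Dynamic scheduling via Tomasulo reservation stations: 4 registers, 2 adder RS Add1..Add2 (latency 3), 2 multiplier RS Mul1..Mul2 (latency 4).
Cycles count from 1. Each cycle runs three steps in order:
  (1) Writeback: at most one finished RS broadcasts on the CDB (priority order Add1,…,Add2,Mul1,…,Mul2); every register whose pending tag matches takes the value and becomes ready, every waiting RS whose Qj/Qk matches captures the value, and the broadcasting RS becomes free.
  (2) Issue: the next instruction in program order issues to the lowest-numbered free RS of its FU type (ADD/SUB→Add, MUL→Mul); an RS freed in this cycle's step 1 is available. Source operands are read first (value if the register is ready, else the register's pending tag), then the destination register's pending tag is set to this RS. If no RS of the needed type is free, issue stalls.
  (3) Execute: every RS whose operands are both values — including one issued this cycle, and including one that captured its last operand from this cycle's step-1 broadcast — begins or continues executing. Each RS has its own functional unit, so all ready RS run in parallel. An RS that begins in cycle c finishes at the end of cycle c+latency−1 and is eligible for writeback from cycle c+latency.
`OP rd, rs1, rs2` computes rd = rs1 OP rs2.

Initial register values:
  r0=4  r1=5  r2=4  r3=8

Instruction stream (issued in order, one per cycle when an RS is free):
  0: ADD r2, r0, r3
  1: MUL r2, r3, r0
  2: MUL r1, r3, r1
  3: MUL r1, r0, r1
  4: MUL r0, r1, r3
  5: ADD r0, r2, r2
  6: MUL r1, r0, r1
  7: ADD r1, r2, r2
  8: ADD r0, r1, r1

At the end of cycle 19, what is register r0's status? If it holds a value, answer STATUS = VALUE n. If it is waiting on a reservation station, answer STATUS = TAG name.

  c1: issue ADD r2<-Add1  regs: r0:4,r1:5,r2:Add1,r3:8
  c2: issue MUL r2<-Mul1  regs: r0:4,r1:5,r2:Mul1,r3:8
  c3: issue MUL r1<-Mul2  regs: r0:4,r1:Mul2,r2:Mul1,r3:8
  c4: CDB Add1=12; stall  regs: r0:4,r1:Mul2,r2:Mul1,r3:8
  c5: stall  regs: r0:4,r1:Mul2,r2:Mul1,r3:8
  c6: CDB Mul1=32; issue MUL r1<-Mul1  regs: r0:4,r1:Mul1,r2:32,r3:8
  c7: CDB Mul2=40; issue MUL r0<-Mul2  regs: r0:Mul2,r1:Mul1,r2:32,r3:8
  c8: issue ADD r0<-Add1  regs: r0:Add1,r1:Mul1,r2:32,r3:8
  c9: stall  regs: r0:Add1,r1:Mul1,r2:32,r3:8
  c10: stall  regs: r0:Add1,r1:Mul1,r2:32,r3:8
  c11: CDB Add1=64; stall  regs: r0:64,r1:Mul1,r2:32,r3:8
  c12: CDB Mul1=160; issue MUL r1<-Mul1  regs: r0:64,r1:Mul1,r2:32,r3:8
  c13: issue ADD r1<-Add1  regs: r0:64,r1:Add1,r2:32,r3:8
  c14: issue ADD r0<-Add2  regs: r0:Add2,r1:Add1,r2:32,r3:8
  c15: -  regs: r0:Add2,r1:Add1,r2:32,r3:8
  c16: CDB Add1=64  regs: r0:Add2,r1:64,r2:32,r3:8
  c17: CDB Mul1=10240  regs: r0:Add2,r1:64,r2:32,r3:8
  c18: CDB Mul2=1280  regs: r0:Add2,r1:64,r2:32,r3:8
  c19: CDB Add2=128  regs: r0:128,r1:64,r2:32,r3:8

STATUS = VALUE 128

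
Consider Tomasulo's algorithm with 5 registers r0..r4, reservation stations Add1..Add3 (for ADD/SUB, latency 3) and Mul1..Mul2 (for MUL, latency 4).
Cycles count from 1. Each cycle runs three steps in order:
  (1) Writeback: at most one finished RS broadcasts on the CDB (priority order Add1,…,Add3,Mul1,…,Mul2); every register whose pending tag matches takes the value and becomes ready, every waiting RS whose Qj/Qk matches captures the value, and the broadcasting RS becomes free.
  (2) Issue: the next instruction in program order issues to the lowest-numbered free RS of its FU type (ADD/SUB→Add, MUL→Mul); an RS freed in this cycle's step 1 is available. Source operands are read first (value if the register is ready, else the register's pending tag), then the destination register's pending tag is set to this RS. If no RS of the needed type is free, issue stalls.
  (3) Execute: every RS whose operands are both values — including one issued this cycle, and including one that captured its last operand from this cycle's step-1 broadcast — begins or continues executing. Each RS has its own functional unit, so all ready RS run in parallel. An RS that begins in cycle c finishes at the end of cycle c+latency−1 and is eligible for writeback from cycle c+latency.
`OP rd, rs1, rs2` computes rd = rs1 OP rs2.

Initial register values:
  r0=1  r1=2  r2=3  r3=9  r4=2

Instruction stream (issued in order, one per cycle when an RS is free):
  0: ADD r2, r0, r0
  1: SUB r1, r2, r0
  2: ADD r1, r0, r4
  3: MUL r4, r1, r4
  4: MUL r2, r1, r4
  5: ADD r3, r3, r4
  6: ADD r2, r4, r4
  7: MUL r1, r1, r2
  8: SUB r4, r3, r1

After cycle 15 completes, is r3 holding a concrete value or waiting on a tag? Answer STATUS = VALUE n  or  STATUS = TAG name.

STATUS = VALUE 15

c1: issue ADD r2<-Add1 | r0:1,r1:2,r2:Add1,r3:9,r4:2
c2: issue SUB r1<-Add2 | r0:1,r1:Add2,r2:Add1,r3:9,r4:2
c3: issue ADD r1<-Add3 | r0:1,r1:Add3,r2:Add1,r3:9,r4:2
c4: CDB Add1=2; issue MUL r4<-Mul1 | r0:1,r1:Add3,r2:2,r3:9,r4:Mul1
c5: issue MUL r2<-Mul2 | r0:1,r1:Add3,r2:Mul2,r3:9,r4:Mul1
c6: CDB Add3=3; issue ADD r3<-Add1 | r0:1,r1:3,r2:Mul2,r3:Add1,r4:Mul1
c7: CDB Add2=1; issue ADD r2<-Add2 | r0:1,r1:3,r2:Add2,r3:Add1,r4:Mul1
c8: stall | r0:1,r1:3,r2:Add2,r3:Add1,r4:Mul1
c9: stall | r0:1,r1:3,r2:Add2,r3:Add1,r4:Mul1
c10: CDB Mul1=6; issue MUL r1<-Mul1 | r0:1,r1:Mul1,r2:Add2,r3:Add1,r4:6
c11: issue SUB r4<-Add3 | r0:1,r1:Mul1,r2:Add2,r3:Add1,r4:Add3
c12: - | r0:1,r1:Mul1,r2:Add2,r3:Add1,r4:Add3
c13: CDB Add1=15 | r0:1,r1:Mul1,r2:Add2,r3:15,r4:Add3
c14: CDB Add2=12 | r0:1,r1:Mul1,r2:12,r3:15,r4:Add3
c15: CDB Mul2=18 | r0:1,r1:Mul1,r2:12,r3:15,r4:Add3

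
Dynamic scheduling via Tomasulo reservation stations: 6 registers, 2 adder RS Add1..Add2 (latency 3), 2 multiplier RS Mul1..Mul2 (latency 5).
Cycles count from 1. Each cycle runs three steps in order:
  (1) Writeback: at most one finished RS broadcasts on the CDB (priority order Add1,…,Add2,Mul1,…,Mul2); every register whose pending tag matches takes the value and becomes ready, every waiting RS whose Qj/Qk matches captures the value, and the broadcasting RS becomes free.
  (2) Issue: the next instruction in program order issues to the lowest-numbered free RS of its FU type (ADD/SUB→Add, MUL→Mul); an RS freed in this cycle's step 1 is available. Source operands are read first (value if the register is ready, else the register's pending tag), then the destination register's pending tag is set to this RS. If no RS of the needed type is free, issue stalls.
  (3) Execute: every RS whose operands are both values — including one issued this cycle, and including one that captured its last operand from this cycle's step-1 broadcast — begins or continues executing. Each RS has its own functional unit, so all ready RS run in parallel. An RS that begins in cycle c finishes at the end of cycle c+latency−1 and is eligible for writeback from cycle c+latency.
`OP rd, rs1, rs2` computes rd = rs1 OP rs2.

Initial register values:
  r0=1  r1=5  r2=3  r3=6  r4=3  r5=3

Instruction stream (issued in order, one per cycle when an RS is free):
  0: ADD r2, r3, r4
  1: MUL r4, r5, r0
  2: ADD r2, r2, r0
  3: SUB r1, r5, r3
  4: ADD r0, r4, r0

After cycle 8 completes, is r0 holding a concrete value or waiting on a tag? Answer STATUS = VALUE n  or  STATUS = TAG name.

cycle 1: issue ADD r2<-Add1 // r0:1,r1:5,r2:Add1,r3:6,r4:3,r5:3
cycle 2: issue MUL r4<-Mul1 // r0:1,r1:5,r2:Add1,r3:6,r4:Mul1,r5:3
cycle 3: issue ADD r2<-Add2 // r0:1,r1:5,r2:Add2,r3:6,r4:Mul1,r5:3
cycle 4: CDB Add1=9; issue SUB r1<-Add1 // r0:1,r1:Add1,r2:Add2,r3:6,r4:Mul1,r5:3
cycle 5: stall // r0:1,r1:Add1,r2:Add2,r3:6,r4:Mul1,r5:3
cycle 6: stall // r0:1,r1:Add1,r2:Add2,r3:6,r4:Mul1,r5:3
cycle 7: CDB Add1=-3; issue ADD r0<-Add1 // r0:Add1,r1:-3,r2:Add2,r3:6,r4:Mul1,r5:3
cycle 8: CDB Add2=10 // r0:Add1,r1:-3,r2:10,r3:6,r4:Mul1,r5:3

STATUS = TAG Add1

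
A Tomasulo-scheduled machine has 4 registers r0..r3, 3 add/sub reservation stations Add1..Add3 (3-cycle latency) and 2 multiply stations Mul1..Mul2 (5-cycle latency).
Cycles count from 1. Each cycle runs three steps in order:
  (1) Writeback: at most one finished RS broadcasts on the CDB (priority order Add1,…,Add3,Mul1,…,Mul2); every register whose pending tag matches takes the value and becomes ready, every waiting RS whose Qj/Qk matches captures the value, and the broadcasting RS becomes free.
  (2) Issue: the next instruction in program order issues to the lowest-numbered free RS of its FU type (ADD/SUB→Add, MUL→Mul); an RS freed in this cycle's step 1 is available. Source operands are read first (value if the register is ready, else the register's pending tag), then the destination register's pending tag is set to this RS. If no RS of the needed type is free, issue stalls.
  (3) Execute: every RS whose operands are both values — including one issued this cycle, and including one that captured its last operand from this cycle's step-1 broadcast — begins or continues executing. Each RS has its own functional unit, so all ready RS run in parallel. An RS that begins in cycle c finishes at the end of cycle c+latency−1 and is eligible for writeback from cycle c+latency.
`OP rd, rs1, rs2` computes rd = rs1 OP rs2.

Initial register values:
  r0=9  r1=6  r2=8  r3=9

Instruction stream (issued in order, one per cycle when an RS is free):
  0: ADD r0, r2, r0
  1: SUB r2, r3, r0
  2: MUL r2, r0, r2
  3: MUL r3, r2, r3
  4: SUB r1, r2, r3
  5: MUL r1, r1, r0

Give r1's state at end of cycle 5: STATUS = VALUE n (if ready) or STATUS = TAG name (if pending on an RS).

STATUS = TAG Add1

c1: issue ADD r0<-Add1 | r0:Add1,r1:6,r2:8,r3:9
c2: issue SUB r2<-Add2 | r0:Add1,r1:6,r2:Add2,r3:9
c3: issue MUL r2<-Mul1 | r0:Add1,r1:6,r2:Mul1,r3:9
c4: CDB Add1=17; issue MUL r3<-Mul2 | r0:17,r1:6,r2:Mul1,r3:Mul2
c5: issue SUB r1<-Add1 | r0:17,r1:Add1,r2:Mul1,r3:Mul2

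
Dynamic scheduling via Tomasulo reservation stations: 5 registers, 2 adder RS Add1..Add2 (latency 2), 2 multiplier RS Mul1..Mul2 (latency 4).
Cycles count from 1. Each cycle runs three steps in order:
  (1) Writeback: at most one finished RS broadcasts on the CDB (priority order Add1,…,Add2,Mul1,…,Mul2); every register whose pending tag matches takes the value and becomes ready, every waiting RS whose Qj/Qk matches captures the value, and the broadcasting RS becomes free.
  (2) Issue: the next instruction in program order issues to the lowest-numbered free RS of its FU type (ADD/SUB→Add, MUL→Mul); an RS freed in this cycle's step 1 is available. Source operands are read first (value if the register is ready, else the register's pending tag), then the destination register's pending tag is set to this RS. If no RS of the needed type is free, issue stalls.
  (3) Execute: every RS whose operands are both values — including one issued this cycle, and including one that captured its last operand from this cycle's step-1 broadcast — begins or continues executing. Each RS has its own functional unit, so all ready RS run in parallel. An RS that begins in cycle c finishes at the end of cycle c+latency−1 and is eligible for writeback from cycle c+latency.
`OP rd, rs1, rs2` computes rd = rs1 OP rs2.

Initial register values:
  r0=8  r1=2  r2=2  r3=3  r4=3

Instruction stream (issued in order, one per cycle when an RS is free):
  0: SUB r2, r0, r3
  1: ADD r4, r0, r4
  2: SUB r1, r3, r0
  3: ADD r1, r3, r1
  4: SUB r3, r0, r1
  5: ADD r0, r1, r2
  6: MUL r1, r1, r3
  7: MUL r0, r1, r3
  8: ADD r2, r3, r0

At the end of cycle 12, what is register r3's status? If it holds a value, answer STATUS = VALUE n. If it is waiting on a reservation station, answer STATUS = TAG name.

STATUS = VALUE 10

cycle 1: issue SUB r2<-Add1 // r0:8,r1:2,r2:Add1,r3:3,r4:3
cycle 2: issue ADD r4<-Add2 // r0:8,r1:2,r2:Add1,r3:3,r4:Add2
cycle 3: CDB Add1=5; issue SUB r1<-Add1 // r0:8,r1:Add1,r2:5,r3:3,r4:Add2
cycle 4: CDB Add2=11; issue ADD r1<-Add2 // r0:8,r1:Add2,r2:5,r3:3,r4:11
cycle 5: CDB Add1=-5; issue SUB r3<-Add1 // r0:8,r1:Add2,r2:5,r3:Add1,r4:11
cycle 6: stall // r0:8,r1:Add2,r2:5,r3:Add1,r4:11
cycle 7: CDB Add2=-2; issue ADD r0<-Add2 // r0:Add2,r1:-2,r2:5,r3:Add1,r4:11
cycle 8: issue MUL r1<-Mul1 // r0:Add2,r1:Mul1,r2:5,r3:Add1,r4:11
cycle 9: CDB Add1=10; issue MUL r0<-Mul2 // r0:Mul2,r1:Mul1,r2:5,r3:10,r4:11
cycle 10: CDB Add2=3; issue ADD r2<-Add1 // r0:Mul2,r1:Mul1,r2:Add1,r3:10,r4:11
cycle 11: - // r0:Mul2,r1:Mul1,r2:Add1,r3:10,r4:11
cycle 12: - // r0:Mul2,r1:Mul1,r2:Add1,r3:10,r4:11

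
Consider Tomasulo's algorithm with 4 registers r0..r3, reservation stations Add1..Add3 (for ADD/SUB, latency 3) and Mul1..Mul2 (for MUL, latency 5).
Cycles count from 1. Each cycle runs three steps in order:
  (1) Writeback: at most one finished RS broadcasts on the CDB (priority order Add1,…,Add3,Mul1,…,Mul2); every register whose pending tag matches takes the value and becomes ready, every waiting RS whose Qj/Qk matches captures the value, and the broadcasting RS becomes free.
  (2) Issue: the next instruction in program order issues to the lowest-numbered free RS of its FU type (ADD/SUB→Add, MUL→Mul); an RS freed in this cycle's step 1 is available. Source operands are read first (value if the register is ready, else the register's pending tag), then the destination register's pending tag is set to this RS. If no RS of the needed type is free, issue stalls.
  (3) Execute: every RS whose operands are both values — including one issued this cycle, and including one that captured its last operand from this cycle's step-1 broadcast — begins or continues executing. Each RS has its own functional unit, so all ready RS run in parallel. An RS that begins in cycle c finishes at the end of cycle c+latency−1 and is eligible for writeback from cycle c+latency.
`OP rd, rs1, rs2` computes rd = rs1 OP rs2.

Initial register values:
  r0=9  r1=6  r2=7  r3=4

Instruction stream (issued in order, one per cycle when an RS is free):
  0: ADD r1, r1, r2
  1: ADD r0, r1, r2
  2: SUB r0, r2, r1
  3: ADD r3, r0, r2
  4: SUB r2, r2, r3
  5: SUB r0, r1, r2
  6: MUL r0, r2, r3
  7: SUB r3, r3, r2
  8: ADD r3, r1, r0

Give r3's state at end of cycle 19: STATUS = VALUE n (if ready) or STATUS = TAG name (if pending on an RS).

STATUS = TAG Add2

cycle 1: issue ADD r1<-Add1 // r0:9,r1:Add1,r2:7,r3:4
cycle 2: issue ADD r0<-Add2 // r0:Add2,r1:Add1,r2:7,r3:4
cycle 3: issue SUB r0<-Add3 // r0:Add3,r1:Add1,r2:7,r3:4
cycle 4: CDB Add1=13; issue ADD r3<-Add1 // r0:Add3,r1:13,r2:7,r3:Add1
cycle 5: stall // r0:Add3,r1:13,r2:7,r3:Add1
cycle 6: stall // r0:Add3,r1:13,r2:7,r3:Add1
cycle 7: CDB Add2=20; issue SUB r2<-Add2 // r0:Add3,r1:13,r2:Add2,r3:Add1
cycle 8: CDB Add3=-6; issue SUB r0<-Add3 // r0:Add3,r1:13,r2:Add2,r3:Add1
cycle 9: issue MUL r0<-Mul1 // r0:Mul1,r1:13,r2:Add2,r3:Add1
cycle 10: stall // r0:Mul1,r1:13,r2:Add2,r3:Add1
cycle 11: CDB Add1=1; issue SUB r3<-Add1 // r0:Mul1,r1:13,r2:Add2,r3:Add1
cycle 12: stall // r0:Mul1,r1:13,r2:Add2,r3:Add1
cycle 13: stall // r0:Mul1,r1:13,r2:Add2,r3:Add1
cycle 14: CDB Add2=6; issue ADD r3<-Add2 // r0:Mul1,r1:13,r2:6,r3:Add2
cycle 15: - // r0:Mul1,r1:13,r2:6,r3:Add2
cycle 16: - // r0:Mul1,r1:13,r2:6,r3:Add2
cycle 17: CDB Add1=-5 // r0:Mul1,r1:13,r2:6,r3:Add2
cycle 18: CDB Add3=7 // r0:Mul1,r1:13,r2:6,r3:Add2
cycle 19: CDB Mul1=6 // r0:6,r1:13,r2:6,r3:Add2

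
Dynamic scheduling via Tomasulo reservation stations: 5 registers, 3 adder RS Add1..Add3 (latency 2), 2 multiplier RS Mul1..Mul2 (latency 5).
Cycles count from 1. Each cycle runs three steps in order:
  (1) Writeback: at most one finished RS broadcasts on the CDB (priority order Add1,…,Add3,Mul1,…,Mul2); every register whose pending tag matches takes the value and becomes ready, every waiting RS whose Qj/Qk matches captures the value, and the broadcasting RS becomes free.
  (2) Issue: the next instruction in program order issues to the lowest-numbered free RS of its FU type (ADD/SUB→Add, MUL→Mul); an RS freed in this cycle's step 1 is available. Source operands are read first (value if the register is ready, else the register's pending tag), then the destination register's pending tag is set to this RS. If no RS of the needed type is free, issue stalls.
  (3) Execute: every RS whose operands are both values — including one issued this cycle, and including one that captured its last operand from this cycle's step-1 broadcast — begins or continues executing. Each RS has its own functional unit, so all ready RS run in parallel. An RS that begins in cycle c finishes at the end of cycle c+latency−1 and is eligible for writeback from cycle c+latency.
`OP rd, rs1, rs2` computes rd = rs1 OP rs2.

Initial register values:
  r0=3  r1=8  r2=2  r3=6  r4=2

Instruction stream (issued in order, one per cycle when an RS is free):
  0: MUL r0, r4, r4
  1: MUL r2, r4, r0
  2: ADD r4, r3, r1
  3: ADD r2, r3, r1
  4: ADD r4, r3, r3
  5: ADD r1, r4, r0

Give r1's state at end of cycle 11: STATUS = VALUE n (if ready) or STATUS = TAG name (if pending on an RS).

STATUS = VALUE 16

c1: issue MUL r0<-Mul1 | r0:Mul1,r1:8,r2:2,r3:6,r4:2
c2: issue MUL r2<-Mul2 | r0:Mul1,r1:8,r2:Mul2,r3:6,r4:2
c3: issue ADD r4<-Add1 | r0:Mul1,r1:8,r2:Mul2,r3:6,r4:Add1
c4: issue ADD r2<-Add2 | r0:Mul1,r1:8,r2:Add2,r3:6,r4:Add1
c5: CDB Add1=14; issue ADD r4<-Add1 | r0:Mul1,r1:8,r2:Add2,r3:6,r4:Add1
c6: CDB Add2=14; issue ADD r1<-Add2 | r0:Mul1,r1:Add2,r2:14,r3:6,r4:Add1
c7: CDB Add1=12 | r0:Mul1,r1:Add2,r2:14,r3:6,r4:12
c8: CDB Mul1=4 | r0:4,r1:Add2,r2:14,r3:6,r4:12
c9: - | r0:4,r1:Add2,r2:14,r3:6,r4:12
c10: CDB Add2=16 | r0:4,r1:16,r2:14,r3:6,r4:12
c11: - | r0:4,r1:16,r2:14,r3:6,r4:12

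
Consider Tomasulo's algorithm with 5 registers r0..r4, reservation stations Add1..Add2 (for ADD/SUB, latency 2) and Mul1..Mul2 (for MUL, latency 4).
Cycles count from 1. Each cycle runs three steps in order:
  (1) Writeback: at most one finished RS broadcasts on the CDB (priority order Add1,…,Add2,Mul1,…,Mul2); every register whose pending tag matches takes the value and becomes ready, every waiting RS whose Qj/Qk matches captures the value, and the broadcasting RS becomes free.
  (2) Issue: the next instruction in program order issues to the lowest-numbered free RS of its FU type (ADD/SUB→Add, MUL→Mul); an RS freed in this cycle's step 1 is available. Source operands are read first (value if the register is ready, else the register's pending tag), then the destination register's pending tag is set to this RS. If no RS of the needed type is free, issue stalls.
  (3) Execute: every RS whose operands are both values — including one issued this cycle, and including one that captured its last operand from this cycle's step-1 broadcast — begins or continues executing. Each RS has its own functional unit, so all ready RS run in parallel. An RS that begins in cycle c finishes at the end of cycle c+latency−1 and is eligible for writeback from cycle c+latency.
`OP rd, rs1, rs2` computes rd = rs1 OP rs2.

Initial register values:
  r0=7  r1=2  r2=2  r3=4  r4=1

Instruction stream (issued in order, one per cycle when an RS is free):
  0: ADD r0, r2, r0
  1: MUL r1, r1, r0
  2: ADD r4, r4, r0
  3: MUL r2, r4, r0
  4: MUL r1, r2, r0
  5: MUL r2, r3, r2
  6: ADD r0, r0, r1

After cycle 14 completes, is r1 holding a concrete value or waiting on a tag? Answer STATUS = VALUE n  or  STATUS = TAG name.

STATUS = VALUE 810

c1: issue ADD r0<-Add1 | r0:Add1,r1:2,r2:2,r3:4,r4:1
c2: issue MUL r1<-Mul1 | r0:Add1,r1:Mul1,r2:2,r3:4,r4:1
c3: CDB Add1=9; issue ADD r4<-Add1 | r0:9,r1:Mul1,r2:2,r3:4,r4:Add1
c4: issue MUL r2<-Mul2 | r0:9,r1:Mul1,r2:Mul2,r3:4,r4:Add1
c5: CDB Add1=10; stall | r0:9,r1:Mul1,r2:Mul2,r3:4,r4:10
c6: stall | r0:9,r1:Mul1,r2:Mul2,r3:4,r4:10
c7: CDB Mul1=18; issue MUL r1<-Mul1 | r0:9,r1:Mul1,r2:Mul2,r3:4,r4:10
c8: stall | r0:9,r1:Mul1,r2:Mul2,r3:4,r4:10
c9: CDB Mul2=90; issue MUL r2<-Mul2 | r0:9,r1:Mul1,r2:Mul2,r3:4,r4:10
c10: issue ADD r0<-Add1 | r0:Add1,r1:Mul1,r2:Mul2,r3:4,r4:10
c11: - | r0:Add1,r1:Mul1,r2:Mul2,r3:4,r4:10
c12: - | r0:Add1,r1:Mul1,r2:Mul2,r3:4,r4:10
c13: CDB Mul1=810 | r0:Add1,r1:810,r2:Mul2,r3:4,r4:10
c14: CDB Mul2=360 | r0:Add1,r1:810,r2:360,r3:4,r4:10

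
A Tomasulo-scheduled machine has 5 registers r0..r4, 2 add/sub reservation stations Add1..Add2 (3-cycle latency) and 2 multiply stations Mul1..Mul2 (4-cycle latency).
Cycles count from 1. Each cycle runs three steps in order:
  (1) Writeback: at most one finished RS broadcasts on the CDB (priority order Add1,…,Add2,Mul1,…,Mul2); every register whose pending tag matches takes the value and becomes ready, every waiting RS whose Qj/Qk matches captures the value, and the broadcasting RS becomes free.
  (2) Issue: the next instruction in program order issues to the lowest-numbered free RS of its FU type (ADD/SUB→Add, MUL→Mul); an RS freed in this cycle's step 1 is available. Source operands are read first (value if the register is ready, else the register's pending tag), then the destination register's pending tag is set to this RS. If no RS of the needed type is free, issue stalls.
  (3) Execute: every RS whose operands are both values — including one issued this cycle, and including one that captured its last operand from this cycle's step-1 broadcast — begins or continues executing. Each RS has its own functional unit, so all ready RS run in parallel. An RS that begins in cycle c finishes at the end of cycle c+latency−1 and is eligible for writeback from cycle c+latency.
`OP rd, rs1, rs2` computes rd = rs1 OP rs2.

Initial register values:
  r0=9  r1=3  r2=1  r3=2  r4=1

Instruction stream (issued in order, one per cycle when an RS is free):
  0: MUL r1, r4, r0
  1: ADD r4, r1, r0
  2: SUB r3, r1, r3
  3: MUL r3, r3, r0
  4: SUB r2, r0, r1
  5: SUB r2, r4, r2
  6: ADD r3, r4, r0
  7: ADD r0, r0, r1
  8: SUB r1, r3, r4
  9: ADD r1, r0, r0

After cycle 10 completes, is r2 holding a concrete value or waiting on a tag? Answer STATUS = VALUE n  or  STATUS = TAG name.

STATUS = TAG Add2

cycle 1: issue MUL r1<-Mul1 // r0:9,r1:Mul1,r2:1,r3:2,r4:1
cycle 2: issue ADD r4<-Add1 // r0:9,r1:Mul1,r2:1,r3:2,r4:Add1
cycle 3: issue SUB r3<-Add2 // r0:9,r1:Mul1,r2:1,r3:Add2,r4:Add1
cycle 4: issue MUL r3<-Mul2 // r0:9,r1:Mul1,r2:1,r3:Mul2,r4:Add1
cycle 5: CDB Mul1=9; stall // r0:9,r1:9,r2:1,r3:Mul2,r4:Add1
cycle 6: stall // r0:9,r1:9,r2:1,r3:Mul2,r4:Add1
cycle 7: stall // r0:9,r1:9,r2:1,r3:Mul2,r4:Add1
cycle 8: CDB Add1=18; issue SUB r2<-Add1 // r0:9,r1:9,r2:Add1,r3:Mul2,r4:18
cycle 9: CDB Add2=7; issue SUB r2<-Add2 // r0:9,r1:9,r2:Add2,r3:Mul2,r4:18
cycle 10: stall // r0:9,r1:9,r2:Add2,r3:Mul2,r4:18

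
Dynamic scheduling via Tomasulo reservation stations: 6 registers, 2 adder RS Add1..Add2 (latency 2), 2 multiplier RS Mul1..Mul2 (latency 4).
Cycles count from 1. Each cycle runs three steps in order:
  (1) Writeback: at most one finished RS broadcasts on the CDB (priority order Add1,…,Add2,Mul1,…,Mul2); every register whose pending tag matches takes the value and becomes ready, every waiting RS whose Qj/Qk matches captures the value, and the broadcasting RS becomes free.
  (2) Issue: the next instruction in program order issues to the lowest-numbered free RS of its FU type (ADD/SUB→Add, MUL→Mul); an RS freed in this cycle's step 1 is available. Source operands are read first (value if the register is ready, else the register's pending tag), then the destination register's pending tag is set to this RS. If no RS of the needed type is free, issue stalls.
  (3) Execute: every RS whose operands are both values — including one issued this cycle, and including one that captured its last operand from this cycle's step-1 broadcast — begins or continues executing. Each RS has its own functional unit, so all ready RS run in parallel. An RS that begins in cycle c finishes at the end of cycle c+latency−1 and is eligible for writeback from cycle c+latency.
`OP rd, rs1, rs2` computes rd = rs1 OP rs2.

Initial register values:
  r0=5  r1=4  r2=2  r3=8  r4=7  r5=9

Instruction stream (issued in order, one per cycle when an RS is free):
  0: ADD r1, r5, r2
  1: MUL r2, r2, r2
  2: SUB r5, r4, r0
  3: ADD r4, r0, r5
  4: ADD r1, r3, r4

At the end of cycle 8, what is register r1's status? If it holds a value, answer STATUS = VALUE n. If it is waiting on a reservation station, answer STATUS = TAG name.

  c1: issue ADD r1<-Add1  regs: r0:5,r1:Add1,r2:2,r3:8,r4:7,r5:9
  c2: issue MUL r2<-Mul1  regs: r0:5,r1:Add1,r2:Mul1,r3:8,r4:7,r5:9
  c3: CDB Add1=11; issue SUB r5<-Add1  regs: r0:5,r1:11,r2:Mul1,r3:8,r4:7,r5:Add1
  c4: issue ADD r4<-Add2  regs: r0:5,r1:11,r2:Mul1,r3:8,r4:Add2,r5:Add1
  c5: CDB Add1=2; issue ADD r1<-Add1  regs: r0:5,r1:Add1,r2:Mul1,r3:8,r4:Add2,r5:2
  c6: CDB Mul1=4  regs: r0:5,r1:Add1,r2:4,r3:8,r4:Add2,r5:2
  c7: CDB Add2=7  regs: r0:5,r1:Add1,r2:4,r3:8,r4:7,r5:2
  c8: -  regs: r0:5,r1:Add1,r2:4,r3:8,r4:7,r5:2

STATUS = TAG Add1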